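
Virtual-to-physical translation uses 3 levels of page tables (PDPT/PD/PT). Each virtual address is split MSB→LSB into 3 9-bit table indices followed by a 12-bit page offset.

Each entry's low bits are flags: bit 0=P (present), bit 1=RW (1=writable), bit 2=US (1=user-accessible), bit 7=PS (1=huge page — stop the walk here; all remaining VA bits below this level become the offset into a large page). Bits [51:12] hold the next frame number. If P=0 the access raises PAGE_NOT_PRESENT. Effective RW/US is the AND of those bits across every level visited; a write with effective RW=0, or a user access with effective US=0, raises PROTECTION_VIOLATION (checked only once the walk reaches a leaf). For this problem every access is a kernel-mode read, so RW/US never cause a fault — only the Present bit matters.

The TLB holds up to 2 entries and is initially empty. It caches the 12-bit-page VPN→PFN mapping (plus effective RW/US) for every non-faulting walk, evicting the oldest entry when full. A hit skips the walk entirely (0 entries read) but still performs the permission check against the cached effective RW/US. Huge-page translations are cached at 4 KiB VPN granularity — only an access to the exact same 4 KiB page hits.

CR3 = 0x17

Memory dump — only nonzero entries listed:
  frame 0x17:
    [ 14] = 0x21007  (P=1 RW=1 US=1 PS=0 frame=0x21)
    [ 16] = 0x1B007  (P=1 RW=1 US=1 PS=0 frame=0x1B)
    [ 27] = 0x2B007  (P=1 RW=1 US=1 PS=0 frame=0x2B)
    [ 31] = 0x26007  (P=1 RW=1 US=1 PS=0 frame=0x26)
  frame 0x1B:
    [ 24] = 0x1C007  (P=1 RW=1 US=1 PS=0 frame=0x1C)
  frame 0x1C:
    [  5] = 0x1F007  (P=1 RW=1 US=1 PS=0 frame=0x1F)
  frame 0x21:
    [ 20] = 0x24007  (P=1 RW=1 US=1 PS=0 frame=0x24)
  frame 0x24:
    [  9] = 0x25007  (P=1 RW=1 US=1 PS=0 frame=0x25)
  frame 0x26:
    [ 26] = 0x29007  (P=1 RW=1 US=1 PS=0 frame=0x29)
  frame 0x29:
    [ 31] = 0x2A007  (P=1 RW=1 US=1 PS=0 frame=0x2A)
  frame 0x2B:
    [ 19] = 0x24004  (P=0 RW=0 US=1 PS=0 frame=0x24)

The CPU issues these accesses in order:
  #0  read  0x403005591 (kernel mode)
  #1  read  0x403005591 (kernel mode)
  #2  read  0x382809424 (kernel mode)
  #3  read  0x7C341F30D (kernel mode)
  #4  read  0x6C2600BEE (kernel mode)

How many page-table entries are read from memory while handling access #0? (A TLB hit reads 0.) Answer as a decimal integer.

Walk each access:
#0 VA=0x403005591 (r,kernel):
  L0 @0x17[16] → 0x1B007  P=1,RW=1,US=1,PS=0
  L1 @0x1B[24] → 0x1C007  P=1,RW=1,US=1,PS=0
  L2 @0x1C[5] → 0x1F007  P=1,RW=1,US=1,PS=0
  ⇒ phys 0x1F591  [3 reads]
#1 VA=0x403005591 (r,kernel):
  TLB hit vpn=0x403005 → PA=0x1F591
#2 VA=0x382809424 (r,kernel):
  L0 @0x17[14] → 0x21007  P=1,RW=1,US=1,PS=0
  L1 @0x21[20] → 0x24007  P=1,RW=1,US=1,PS=0
  L2 @0x24[9] → 0x25007  P=1,RW=1,US=1,PS=0
  ⇒ phys 0x25424  [3 reads]
#3 VA=0x7C341F30D (r,kernel):
  L0 @0x17[31] → 0x26007  P=1,RW=1,US=1,PS=0
  L1 @0x26[26] → 0x29007  P=1,RW=1,US=1,PS=0
  L2 @0x29[31] → 0x2A007  P=1,RW=1,US=1,PS=0
  ⇒ phys 0x2A30D  [3 reads]
#4 VA=0x6C2600BEE (r,kernel):
  L0 @0x17[27] → 0x2B007  P=1,RW=1,US=1,PS=0
  L1 @0x2B[19] → 0x24004  P=0,RW=0,US=1,PS=0
  ⇒ fault: PAGE_NOT_PRESENT  — 2 lookups

Entries read for #0: 3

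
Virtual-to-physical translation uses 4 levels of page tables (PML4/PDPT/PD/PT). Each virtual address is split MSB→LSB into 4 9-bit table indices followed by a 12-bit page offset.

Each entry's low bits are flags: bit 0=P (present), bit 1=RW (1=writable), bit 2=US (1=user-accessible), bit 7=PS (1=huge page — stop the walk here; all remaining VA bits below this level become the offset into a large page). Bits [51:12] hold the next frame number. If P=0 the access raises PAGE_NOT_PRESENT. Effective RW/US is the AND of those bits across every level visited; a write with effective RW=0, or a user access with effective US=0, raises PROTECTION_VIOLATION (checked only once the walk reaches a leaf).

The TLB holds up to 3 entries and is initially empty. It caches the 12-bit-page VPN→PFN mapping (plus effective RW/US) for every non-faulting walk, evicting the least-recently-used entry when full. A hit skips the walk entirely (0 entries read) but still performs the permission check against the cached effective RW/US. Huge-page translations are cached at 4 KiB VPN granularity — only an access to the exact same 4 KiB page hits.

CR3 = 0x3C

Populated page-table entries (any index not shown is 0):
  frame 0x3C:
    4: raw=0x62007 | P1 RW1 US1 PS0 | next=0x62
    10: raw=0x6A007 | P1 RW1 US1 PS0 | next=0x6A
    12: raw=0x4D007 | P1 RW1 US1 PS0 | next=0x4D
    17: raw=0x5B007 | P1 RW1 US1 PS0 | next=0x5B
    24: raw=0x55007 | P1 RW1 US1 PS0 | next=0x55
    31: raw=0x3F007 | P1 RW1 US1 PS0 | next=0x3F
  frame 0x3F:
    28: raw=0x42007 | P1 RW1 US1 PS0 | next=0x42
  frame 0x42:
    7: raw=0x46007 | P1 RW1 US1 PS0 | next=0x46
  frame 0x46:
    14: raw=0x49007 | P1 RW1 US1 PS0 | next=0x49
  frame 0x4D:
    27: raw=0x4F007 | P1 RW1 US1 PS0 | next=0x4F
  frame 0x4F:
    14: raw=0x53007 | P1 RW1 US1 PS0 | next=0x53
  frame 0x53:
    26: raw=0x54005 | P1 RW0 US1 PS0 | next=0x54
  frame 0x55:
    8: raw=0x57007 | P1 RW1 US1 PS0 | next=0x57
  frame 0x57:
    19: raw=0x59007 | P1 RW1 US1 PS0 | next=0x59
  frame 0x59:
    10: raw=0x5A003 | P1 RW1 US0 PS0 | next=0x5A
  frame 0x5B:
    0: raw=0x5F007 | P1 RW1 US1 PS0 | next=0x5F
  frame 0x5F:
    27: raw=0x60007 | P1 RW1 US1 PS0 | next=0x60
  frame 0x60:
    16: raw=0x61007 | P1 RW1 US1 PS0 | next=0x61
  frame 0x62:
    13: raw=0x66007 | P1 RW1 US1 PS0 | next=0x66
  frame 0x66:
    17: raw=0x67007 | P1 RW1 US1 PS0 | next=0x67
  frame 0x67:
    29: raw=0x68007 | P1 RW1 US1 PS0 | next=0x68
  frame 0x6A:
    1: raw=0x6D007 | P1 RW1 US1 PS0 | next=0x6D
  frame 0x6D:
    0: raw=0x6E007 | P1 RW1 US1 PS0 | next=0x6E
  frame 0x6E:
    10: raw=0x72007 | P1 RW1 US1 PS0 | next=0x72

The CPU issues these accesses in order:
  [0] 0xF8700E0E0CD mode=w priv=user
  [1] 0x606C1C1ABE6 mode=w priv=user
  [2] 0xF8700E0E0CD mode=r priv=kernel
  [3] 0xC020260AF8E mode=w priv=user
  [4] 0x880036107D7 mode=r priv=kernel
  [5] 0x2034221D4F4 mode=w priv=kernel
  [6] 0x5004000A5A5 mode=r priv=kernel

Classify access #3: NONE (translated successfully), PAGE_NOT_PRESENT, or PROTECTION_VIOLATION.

Trace:
#0 VA=0xF8700E0E0CD (w,user):
  L0 @0x3C[31] → 0x3F007  P=1,RW=1,US=1,PS=0
  L1 @0x3F[28] → 0x42007  P=1,RW=1,US=1,PS=0
  L2 @0x42[7] → 0x46007  P=1,RW=1,US=1,PS=0
  L3 @0x46[14] → 0x49007  P=1,RW=1,US=1,PS=0
  ⇒ phys 0x490CD  [4 reads]
#1 VA=0x606C1C1ABE6 (w,user):
  L0 @0x3C[12] → 0x4D007  P=1,RW=1,US=1,PS=0
  L1 @0x4D[27] → 0x4F007  P=1,RW=1,US=1,PS=0
  L2 @0x4F[14] → 0x53007  P=1,RW=1,US=1,PS=0
  L3 @0x53[26] → 0x54005  P=1,RW=0,US=1,PS=0
  ⇒ fault: PROTECTION_VIOLATION  — 4 lookups
#2 VA=0xF8700E0E0CD (r,kernel):
  TLB hit vpn=0xF8700E0E → PA=0x490CD
#3 VA=0xC020260AF8E (w,user):
  L0 @0x3C[24] → 0x55007  P=1,RW=1,US=1,PS=0
  L1 @0x55[8] → 0x57007  P=1,RW=1,US=1,PS=0
  L2 @0x57[19] → 0x59007  P=1,RW=1,US=1,PS=0
  L3 @0x59[10] → 0x5A003  P=1,RW=1,US=0,PS=0
  ⇒ fault: PROTECTION_VIOLATION  — 4 lookups
#4 VA=0x880036107D7 (r,kernel):
  L0 @0x3C[17] → 0x5B007  P=1,RW=1,US=1,PS=0
  L1 @0x5B[0] → 0x5F007  P=1,RW=1,US=1,PS=0
  L2 @0x5F[27] → 0x60007  P=1,RW=1,US=1,PS=0
  L3 @0x60[16] → 0x61007  P=1,RW=1,US=1,PS=0
  ⇒ phys 0x617D7  [4 reads]
#5 VA=0x2034221D4F4 (w,kernel):
  L0 @0x3C[4] → 0x62007  P=1,RW=1,US=1,PS=0
  L1 @0x62[13] → 0x66007  P=1,RW=1,US=1,PS=0
  L2 @0x66[17] → 0x67007  P=1,RW=1,US=1,PS=0
  L3 @0x67[29] → 0x68007  P=1,RW=1,US=1,PS=0
  ⇒ phys 0x684F4  [4 reads]
#6 VA=0x5004000A5A5 (r,kernel):
  L0 @0x3C[10] → 0x6A007  P=1,RW=1,US=1,PS=0
  L1 @0x6A[1] → 0x6D007  P=1,RW=1,US=1,PS=0
  L2 @0x6D[0] → 0x6E007  P=1,RW=1,US=1,PS=0
  L3 @0x6E[10] → 0x72007  P=1,RW=1,US=1,PS=0
  ⇒ phys 0x725A5  [4 reads]

Access #3 fault: PROTECTION_VIOLATION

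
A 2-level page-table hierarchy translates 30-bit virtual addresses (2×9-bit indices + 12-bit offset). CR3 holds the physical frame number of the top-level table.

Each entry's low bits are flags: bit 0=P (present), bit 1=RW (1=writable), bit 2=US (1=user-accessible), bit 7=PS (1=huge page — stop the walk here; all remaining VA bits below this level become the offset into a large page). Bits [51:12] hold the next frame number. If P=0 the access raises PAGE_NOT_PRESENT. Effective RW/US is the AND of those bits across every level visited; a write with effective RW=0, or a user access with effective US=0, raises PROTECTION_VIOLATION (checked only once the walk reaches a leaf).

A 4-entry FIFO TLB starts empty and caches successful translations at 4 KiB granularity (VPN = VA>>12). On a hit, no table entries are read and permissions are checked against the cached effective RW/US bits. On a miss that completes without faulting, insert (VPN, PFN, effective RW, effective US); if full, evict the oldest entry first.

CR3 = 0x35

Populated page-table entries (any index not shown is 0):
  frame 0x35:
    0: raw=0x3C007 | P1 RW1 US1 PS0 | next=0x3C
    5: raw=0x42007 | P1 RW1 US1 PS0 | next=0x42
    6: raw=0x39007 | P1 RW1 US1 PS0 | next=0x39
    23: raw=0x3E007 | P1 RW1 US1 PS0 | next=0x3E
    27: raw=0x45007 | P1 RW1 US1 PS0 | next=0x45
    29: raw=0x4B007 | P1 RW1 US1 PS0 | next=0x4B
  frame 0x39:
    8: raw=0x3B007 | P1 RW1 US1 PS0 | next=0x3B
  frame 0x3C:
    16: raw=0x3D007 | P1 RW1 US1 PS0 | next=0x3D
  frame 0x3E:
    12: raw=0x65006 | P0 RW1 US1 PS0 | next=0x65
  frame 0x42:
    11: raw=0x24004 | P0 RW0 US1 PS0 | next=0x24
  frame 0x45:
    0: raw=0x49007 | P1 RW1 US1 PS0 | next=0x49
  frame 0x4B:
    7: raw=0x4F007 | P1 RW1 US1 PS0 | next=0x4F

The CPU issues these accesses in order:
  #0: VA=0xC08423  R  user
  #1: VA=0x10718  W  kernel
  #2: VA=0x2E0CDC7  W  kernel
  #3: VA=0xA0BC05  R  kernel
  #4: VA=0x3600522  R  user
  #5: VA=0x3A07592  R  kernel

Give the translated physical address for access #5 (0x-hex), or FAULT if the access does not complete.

Walk each access:
#0 VA=0xC08423 (r,user):
  [0] read 0x35 idx=6: raw=0x39007 flags P=1 W=1 U=1 S=0
  [1] read 0x39 idx=8: raw=0x3B007 flags P=1 W=1 U=1 S=0
  → PA=0x3B423  (2 entries read)
#1 VA=0x10718 (w,kernel):
  [0] read 0x35 idx=0: raw=0x3C007 flags P=1 W=1 U=1 S=0
  [1] read 0x3C idx=16: raw=0x3D007 flags P=1 W=1 U=1 S=0
  → PA=0x3D718  (2 entries read)
#2 VA=0x2E0CDC7 (w,kernel):
  [0] read 0x35 idx=23: raw=0x3E007 flags P=1 W=1 U=1 S=0
  [1] read 0x3E idx=12: raw=0x65006 flags P=0 W=1 U=1 S=0
  ⇒ fault: PAGE_NOT_PRESENT  — 2 lookups
#3 VA=0xA0BC05 (r,kernel):
  [0] read 0x35 idx=5: raw=0x42007 flags P=1 W=1 U=1 S=0
  [1] read 0x42 idx=11: raw=0x24004 flags P=0 W=0 U=1 S=0
  ⇒ fault: PAGE_NOT_PRESENT  — 2 lookups
#4 VA=0x3600522 (r,user):
  [0] read 0x35 idx=27: raw=0x45007 flags P=1 W=1 U=1 S=0
  [1] read 0x45 idx=0: raw=0x49007 flags P=1 W=1 U=1 S=0
  → PA=0x49522  (2 entries read)
#5 VA=0x3A07592 (r,kernel):
  [0] read 0x35 idx=29: raw=0x4B007 flags P=1 W=1 U=1 S=0
  [1] read 0x4B idx=7: raw=0x4F007 flags P=1 W=1 U=1 S=0
  → PA=0x4F592  (2 entries read)

Access #5 PA: 0x4F592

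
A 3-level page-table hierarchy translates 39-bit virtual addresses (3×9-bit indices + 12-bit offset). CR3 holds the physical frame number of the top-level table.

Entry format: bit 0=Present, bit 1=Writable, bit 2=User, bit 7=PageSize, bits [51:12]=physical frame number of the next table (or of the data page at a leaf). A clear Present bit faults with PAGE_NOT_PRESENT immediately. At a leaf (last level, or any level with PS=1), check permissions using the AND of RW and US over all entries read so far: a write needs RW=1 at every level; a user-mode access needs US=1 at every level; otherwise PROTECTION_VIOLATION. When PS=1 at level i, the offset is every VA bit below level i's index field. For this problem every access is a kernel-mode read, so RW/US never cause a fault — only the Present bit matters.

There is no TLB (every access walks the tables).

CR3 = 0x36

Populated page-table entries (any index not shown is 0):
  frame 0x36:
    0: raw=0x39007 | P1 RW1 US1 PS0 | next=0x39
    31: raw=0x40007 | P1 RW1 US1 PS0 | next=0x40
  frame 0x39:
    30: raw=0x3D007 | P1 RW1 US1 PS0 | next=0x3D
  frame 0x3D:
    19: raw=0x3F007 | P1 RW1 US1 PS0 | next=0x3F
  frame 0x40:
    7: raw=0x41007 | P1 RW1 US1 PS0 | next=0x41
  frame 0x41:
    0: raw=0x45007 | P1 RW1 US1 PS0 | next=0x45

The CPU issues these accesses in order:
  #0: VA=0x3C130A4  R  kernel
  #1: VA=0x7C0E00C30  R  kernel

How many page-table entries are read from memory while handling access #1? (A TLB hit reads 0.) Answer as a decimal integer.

Walk each access:
#0 VA=0x3C130A4 (r,kernel):
  L0: frame=0x36 idx=0 entry=0x39007 [P=1 RW=1 US=1 PS=0]
  L1: frame=0x39 idx=30 entry=0x3D007 [P=1 RW=1 US=1 PS=0]
  L2: frame=0x3D idx=19 entry=0x3F007 [P=1 RW=1 US=1 PS=0]
  ⇒ phys 0x3F0A4  [3 reads]
#1 VA=0x7C0E00C30 (r,kernel):
  L0: frame=0x36 idx=31 entry=0x40007 [P=1 RW=1 US=1 PS=0]
  L1: frame=0x40 idx=7 entry=0x41007 [P=1 RW=1 US=1 PS=0]
  L2: frame=0x41 idx=0 entry=0x45007 [P=1 RW=1 US=1 PS=0]
  ⇒ phys 0x45C30  [3 reads]

Entries read for #1: 3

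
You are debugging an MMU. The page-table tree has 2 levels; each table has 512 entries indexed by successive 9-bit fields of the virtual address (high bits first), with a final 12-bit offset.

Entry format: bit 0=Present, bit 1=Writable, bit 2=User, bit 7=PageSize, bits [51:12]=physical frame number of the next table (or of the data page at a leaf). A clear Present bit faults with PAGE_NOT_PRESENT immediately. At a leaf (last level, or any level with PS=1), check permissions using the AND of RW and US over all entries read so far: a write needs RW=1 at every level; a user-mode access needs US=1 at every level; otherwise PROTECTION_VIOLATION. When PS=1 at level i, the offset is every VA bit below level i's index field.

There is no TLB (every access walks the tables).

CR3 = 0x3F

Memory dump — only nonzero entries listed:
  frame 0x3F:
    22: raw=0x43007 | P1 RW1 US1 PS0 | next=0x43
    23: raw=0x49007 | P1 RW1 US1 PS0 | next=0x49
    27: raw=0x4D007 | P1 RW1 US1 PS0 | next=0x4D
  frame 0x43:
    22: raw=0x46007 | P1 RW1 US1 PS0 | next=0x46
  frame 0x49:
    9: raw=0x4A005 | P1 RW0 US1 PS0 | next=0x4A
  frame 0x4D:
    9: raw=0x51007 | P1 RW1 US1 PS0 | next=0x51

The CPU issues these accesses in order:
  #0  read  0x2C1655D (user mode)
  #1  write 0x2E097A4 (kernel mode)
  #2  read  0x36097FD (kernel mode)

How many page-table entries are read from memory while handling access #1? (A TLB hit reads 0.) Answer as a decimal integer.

Trace:
#0 VA=0x2C1655D (r,user):
  lvl0: tbl 0x3F, slot 22 ⇒ 0x43007 (P1/RW1/US1/PS0)
  lvl1: tbl 0x43, slot 22 ⇒ 0x46007 (P1/RW1/US1/PS0)
  ✓ 0x4655D  — 2 lookups
#1 VA=0x2E097A4 (w,kernel):
  lvl0: tbl 0x3F, slot 23 ⇒ 0x49007 (P1/RW1/US1/PS0)
  lvl1: tbl 0x49, slot 9 ⇒ 0x4A005 (P1/RW0/US1/PS0)
  ⇒ fault: PROTECTION_VIOLATION  — 2 lookups
#2 VA=0x36097FD (r,kernel):
  lvl0: tbl 0x3F, slot 27 ⇒ 0x4D007 (P1/RW1/US1/PS0)
  lvl1: tbl 0x4D, slot 9 ⇒ 0x51007 (P1/RW1/US1/PS0)
  ✓ 0x517FD  — 2 lookups

Entries read for #1: 2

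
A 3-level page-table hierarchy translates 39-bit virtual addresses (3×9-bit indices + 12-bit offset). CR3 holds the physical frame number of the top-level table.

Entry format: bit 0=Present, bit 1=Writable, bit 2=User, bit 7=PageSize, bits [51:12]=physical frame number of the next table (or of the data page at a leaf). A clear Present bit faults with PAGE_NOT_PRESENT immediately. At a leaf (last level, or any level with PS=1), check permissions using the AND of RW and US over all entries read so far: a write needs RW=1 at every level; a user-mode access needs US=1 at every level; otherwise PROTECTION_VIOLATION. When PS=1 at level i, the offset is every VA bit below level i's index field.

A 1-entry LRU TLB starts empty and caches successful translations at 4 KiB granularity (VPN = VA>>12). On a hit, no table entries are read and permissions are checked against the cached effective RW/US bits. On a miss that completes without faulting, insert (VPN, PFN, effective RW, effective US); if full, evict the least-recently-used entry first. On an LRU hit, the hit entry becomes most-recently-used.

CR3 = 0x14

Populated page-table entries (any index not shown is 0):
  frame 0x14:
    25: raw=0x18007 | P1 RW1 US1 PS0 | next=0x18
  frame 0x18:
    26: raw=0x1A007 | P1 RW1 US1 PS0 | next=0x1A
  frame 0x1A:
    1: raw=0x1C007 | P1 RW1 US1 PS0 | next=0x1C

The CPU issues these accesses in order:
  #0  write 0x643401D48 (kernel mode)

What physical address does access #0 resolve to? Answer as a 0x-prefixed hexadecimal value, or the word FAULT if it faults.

Trace:
#0 VA=0x643401D48 (w,kernel):
  [0] read 0x14 idx=25: raw=0x18007 flags P=1 W=1 U=1 S=0
  [1] read 0x18 idx=26: raw=0x1A007 flags P=1 W=1 U=1 S=0
  [2] read 0x1A idx=1: raw=0x1C007 flags P=1 W=1 U=1 S=0
  ✓ 0x1CD48  — 3 lookups

Access #0 PA: 0x1CD48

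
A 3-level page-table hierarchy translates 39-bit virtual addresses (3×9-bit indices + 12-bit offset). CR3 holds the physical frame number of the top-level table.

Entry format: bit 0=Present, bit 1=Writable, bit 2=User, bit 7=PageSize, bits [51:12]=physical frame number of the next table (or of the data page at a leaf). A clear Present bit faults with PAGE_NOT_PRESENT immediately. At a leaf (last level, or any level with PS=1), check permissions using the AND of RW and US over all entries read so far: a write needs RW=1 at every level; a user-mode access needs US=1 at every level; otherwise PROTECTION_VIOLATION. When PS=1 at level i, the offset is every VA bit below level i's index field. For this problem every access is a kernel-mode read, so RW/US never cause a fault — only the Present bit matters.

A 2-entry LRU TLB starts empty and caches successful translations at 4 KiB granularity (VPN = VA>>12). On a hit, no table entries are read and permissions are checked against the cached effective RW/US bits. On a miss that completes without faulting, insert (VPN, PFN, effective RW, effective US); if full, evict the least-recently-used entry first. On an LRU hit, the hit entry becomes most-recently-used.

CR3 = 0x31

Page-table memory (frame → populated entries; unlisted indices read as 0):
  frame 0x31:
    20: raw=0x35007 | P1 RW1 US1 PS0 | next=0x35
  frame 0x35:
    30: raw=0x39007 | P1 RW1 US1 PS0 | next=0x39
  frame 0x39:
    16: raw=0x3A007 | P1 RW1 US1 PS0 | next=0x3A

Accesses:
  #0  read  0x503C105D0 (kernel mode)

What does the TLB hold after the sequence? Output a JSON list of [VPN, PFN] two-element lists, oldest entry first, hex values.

Trace:
#0 VA=0x503C105D0 (r,kernel):
  lvl0: tbl 0x31, slot 20 ⇒ 0x35007 (P1/RW1/US1/PS0)
  lvl1: tbl 0x35, slot 30 ⇒ 0x39007 (P1/RW1/US1/PS0)
  lvl2: tbl 0x39, slot 16 ⇒ 0x3A007 (P1/RW1/US1/PS0)
  ⇒ phys 0x3A5D0  [3 reads]

TLB: [["0x503C10", "0x3A"]]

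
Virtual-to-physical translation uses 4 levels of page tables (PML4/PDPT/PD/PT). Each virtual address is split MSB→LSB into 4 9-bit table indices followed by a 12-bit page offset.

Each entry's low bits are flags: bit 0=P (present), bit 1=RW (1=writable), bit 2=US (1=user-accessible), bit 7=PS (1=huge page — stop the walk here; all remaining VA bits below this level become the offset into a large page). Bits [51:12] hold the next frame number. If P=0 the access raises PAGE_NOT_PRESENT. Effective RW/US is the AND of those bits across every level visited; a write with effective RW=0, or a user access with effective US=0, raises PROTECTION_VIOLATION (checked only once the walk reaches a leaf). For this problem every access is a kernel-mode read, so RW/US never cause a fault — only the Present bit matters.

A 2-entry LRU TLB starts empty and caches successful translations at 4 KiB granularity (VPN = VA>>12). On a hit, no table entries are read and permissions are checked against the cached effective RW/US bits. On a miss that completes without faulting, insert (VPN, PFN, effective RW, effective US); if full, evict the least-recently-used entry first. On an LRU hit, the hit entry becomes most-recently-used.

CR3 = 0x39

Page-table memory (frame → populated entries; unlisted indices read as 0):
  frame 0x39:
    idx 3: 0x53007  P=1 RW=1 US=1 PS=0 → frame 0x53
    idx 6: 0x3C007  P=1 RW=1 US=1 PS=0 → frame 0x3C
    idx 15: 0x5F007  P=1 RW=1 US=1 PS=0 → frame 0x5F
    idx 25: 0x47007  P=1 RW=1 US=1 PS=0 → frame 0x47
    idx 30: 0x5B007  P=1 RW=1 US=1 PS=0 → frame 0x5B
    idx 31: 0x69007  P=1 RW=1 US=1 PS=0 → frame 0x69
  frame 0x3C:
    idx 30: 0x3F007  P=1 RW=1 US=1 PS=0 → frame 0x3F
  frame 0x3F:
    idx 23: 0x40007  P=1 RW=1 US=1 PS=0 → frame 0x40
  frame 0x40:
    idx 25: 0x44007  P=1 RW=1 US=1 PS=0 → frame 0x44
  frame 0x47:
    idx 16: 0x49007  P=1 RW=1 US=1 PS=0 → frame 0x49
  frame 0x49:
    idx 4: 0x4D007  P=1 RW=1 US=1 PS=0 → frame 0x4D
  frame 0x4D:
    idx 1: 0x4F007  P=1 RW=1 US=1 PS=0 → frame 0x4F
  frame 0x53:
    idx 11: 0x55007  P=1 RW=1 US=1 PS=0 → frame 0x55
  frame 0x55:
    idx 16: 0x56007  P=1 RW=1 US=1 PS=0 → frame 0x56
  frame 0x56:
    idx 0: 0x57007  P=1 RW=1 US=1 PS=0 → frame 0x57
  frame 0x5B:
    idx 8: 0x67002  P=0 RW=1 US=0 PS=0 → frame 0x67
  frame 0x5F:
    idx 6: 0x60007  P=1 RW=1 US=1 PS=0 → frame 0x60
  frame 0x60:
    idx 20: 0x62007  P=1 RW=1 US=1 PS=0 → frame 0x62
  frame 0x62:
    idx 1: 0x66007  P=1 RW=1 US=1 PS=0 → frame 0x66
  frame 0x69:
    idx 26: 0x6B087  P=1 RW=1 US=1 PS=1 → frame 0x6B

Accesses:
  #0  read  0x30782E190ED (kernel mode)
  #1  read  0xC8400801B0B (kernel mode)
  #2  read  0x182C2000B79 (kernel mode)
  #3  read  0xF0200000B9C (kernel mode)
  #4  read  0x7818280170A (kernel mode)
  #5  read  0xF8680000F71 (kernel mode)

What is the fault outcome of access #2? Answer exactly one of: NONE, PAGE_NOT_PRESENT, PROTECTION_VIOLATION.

Trace:
#0 VA=0x30782E190ED (r,kernel):
  [0] read 0x39 idx=6: raw=0x3C007 flags P=1 W=1 U=1 S=0
  [1] read 0x3C idx=30: raw=0x3F007 flags P=1 W=1 U=1 S=0
  [2] read 0x3F idx=23: raw=0x40007 flags P=1 W=1 U=1 S=0
  [3] read 0x40 idx=25: raw=0x44007 flags P=1 W=1 U=1 S=0
  ⇒ phys 0x440ED  [4 reads]
#1 VA=0xC8400801B0B (r,kernel):
  [0] read 0x39 idx=25: raw=0x47007 flags P=1 W=1 U=1 S=0
  [1] read 0x47 idx=16: raw=0x49007 flags P=1 W=1 U=1 S=0
  [2] read 0x49 idx=4: raw=0x4D007 flags P=1 W=1 U=1 S=0
  [3] read 0x4D idx=1: raw=0x4F007 flags P=1 W=1 U=1 S=0
  ⇒ phys 0x4FB0B  [4 reads]
#2 VA=0x182C2000B79 (r,kernel):
  [0] read 0x39 idx=3: raw=0x53007 flags P=1 W=1 U=1 S=0
  [1] read 0x53 idx=11: raw=0x55007 flags P=1 W=1 U=1 S=0
  [2] read 0x55 idx=16: raw=0x56007 flags P=1 W=1 U=1 S=0
  [3] read 0x56 idx=0: raw=0x57007 flags P=1 W=1 U=1 S=0
  ⇒ phys 0x57B79  [4 reads]
#3 VA=0xF0200000B9C (r,kernel):
  [0] read 0x39 idx=30: raw=0x5B007 flags P=1 W=1 U=1 S=0
  [1] read 0x5B idx=8: raw=0x67002 flags P=0 W=1 U=0 S=0
  ⇒ fault: PAGE_NOT_PRESENT  — 2 lookups
#4 VA=0x7818280170A (r,kernel):
  [0] read 0x39 idx=15: raw=0x5F007 flags P=1 W=1 U=1 S=0
  [1] read 0x5F idx=6: raw=0x60007 flags P=1 W=1 U=1 S=0
  [2] read 0x60 idx=20: raw=0x62007 flags P=1 W=1 U=1 S=0
  [3] read 0x62 idx=1: raw=0x66007 flags P=1 W=1 U=1 S=0
  ⇒ phys 0x6670A  [4 reads]
#5 VA=0xF8680000F71 (r,kernel):
  [0] read 0x39 idx=31: raw=0x69007 flags P=1 W=1 U=1 S=0
  [1] read 0x69 idx=26: raw=0x6B087 flags P=1 W=1 U=1 S=1
  ⇒ phys 0x6BF71 (huge @L1)  [2 reads]

Access #2 fault: NONE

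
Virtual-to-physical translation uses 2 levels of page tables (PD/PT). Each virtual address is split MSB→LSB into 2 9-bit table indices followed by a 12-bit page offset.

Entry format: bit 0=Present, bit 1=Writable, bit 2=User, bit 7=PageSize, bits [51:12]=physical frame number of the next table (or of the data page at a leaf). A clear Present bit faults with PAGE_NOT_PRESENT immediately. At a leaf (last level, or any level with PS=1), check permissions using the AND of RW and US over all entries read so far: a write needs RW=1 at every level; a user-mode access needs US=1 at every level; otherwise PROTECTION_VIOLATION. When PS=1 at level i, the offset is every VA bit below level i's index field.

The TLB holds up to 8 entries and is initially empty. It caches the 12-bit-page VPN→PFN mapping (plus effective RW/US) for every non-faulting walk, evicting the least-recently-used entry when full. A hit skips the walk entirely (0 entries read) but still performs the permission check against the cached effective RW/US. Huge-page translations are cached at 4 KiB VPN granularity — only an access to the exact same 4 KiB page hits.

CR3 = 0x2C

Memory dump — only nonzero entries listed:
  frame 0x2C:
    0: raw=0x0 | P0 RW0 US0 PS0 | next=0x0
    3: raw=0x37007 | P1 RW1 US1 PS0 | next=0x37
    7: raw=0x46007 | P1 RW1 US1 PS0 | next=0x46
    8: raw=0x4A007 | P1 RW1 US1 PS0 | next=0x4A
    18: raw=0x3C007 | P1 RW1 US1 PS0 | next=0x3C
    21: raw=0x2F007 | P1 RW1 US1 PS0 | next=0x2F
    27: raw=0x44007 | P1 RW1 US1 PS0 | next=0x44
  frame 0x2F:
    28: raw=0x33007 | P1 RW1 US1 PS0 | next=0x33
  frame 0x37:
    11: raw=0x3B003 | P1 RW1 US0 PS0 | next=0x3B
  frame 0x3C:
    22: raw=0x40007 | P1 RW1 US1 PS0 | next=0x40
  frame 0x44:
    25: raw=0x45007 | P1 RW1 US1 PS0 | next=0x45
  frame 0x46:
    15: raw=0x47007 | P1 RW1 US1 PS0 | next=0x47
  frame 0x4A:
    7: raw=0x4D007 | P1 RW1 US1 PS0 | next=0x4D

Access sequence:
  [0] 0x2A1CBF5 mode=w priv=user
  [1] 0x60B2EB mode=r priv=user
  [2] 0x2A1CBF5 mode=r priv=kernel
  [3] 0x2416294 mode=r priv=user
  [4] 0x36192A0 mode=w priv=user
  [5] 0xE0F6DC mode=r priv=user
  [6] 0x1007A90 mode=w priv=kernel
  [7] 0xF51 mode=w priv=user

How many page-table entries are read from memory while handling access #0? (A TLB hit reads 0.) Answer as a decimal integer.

Per-access translation:
#0 VA=0x2A1CBF5 (w,user):
  L0: frame=0x2C idx=21 entry=0x2F007 [P=1 RW=1 US=1 PS=0]
  L1: frame=0x2F idx=28 entry=0x33007 [P=1 RW=1 US=1 PS=0]
  ⇒ phys 0x33BF5  [2 reads]
#1 VA=0x60B2EB (r,user):
  L0: frame=0x2C idx=3 entry=0x37007 [P=1 RW=1 US=1 PS=0]
  L1: frame=0x37 idx=11 entry=0x3B003 [P=1 RW=1 US=0 PS=0]
  → PROTECTION_VIOLATION  (2 entries read)
#2 VA=0x2A1CBF5 (r,kernel):
  TLB hit vpn=0x2A1C → PA=0x33BF5
#3 VA=0x2416294 (r,user):
  L0: frame=0x2C idx=18 entry=0x3C007 [P=1 RW=1 US=1 PS=0]
  L1: frame=0x3C idx=22 entry=0x40007 [P=1 RW=1 US=1 PS=0]
  ⇒ phys 0x40294  [2 reads]
#4 VA=0x36192A0 (w,user):
  L0: frame=0x2C idx=27 entry=0x44007 [P=1 RW=1 US=1 PS=0]
  L1: frame=0x44 idx=25 entry=0x45007 [P=1 RW=1 US=1 PS=0]
  ⇒ phys 0x452A0  [2 reads]
#5 VA=0xE0F6DC (r,user):
  L0: frame=0x2C idx=7 entry=0x46007 [P=1 RW=1 US=1 PS=0]
  L1: frame=0x46 idx=15 entry=0x47007 [P=1 RW=1 US=1 PS=0]
  ⇒ phys 0x476DC  [2 reads]
#6 VA=0x1007A90 (w,kernel):
  L0: frame=0x2C idx=8 entry=0x4A007 [P=1 RW=1 US=1 PS=0]
  L1: frame=0x4A idx=7 entry=0x4D007 [P=1 RW=1 US=1 PS=0]
  ⇒ phys 0x4DA90  [2 reads]
#7 VA=0xF51 (w,user):
  L0: frame=0x2C idx=0 entry=0x0 [P=0 RW=0 US=0 PS=0]
  → PAGE_NOT_PRESENT  (1 entries read)

Entries read for #0: 2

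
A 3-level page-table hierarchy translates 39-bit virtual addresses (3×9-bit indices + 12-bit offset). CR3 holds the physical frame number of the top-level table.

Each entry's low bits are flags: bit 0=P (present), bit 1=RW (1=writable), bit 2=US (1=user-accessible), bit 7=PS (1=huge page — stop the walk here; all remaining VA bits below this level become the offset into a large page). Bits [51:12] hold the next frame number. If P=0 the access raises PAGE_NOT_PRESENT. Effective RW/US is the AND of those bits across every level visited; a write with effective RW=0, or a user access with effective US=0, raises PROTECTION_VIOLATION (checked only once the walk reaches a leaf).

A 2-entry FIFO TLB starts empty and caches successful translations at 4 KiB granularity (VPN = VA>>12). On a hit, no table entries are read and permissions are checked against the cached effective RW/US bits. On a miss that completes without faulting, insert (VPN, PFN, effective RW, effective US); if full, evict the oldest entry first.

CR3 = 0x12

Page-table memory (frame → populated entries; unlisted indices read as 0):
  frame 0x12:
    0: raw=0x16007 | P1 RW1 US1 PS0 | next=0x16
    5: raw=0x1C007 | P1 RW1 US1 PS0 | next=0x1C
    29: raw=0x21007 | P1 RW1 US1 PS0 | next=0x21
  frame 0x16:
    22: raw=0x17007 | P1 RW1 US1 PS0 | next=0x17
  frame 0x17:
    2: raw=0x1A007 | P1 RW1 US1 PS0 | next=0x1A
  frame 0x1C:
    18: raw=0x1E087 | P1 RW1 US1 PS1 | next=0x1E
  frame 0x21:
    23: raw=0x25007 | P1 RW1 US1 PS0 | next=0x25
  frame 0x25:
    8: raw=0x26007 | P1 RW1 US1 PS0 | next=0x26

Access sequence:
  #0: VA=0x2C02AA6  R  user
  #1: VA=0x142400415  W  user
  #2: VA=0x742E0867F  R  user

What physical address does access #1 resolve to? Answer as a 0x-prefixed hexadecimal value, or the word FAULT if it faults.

Per-access translation:
#0 VA=0x2C02AA6 (r,user):
  [0] read 0x12 idx=0: raw=0x16007 flags P=1 W=1 U=1 S=0
  [1] read 0x16 idx=22: raw=0x17007 flags P=1 W=1 U=1 S=0
  [2] read 0x17 idx=2: raw=0x1A007 flags P=1 W=1 U=1 S=0
  ✓ 0x1AAA6  — 3 lookups
#1 VA=0x142400415 (w,user):
  [0] read 0x12 idx=5: raw=0x1C007 flags P=1 W=1 U=1 S=0
  [1] read 0x1C idx=18: raw=0x1E087 flags P=1 W=1 U=1 S=1
  ✓ 0x1E415 (huge @L1)  — 2 lookups
#2 VA=0x742E0867F (r,user):
  [0] read 0x12 idx=29: raw=0x21007 flags P=1 W=1 U=1 S=0
  [1] read 0x21 idx=23: raw=0x25007 flags P=1 W=1 U=1 S=0
  [2] read 0x25 idx=8: raw=0x26007 flags P=1 W=1 U=1 S=0
  ✓ 0x2667F  — 3 lookups

Access #1 PA: 0x1E415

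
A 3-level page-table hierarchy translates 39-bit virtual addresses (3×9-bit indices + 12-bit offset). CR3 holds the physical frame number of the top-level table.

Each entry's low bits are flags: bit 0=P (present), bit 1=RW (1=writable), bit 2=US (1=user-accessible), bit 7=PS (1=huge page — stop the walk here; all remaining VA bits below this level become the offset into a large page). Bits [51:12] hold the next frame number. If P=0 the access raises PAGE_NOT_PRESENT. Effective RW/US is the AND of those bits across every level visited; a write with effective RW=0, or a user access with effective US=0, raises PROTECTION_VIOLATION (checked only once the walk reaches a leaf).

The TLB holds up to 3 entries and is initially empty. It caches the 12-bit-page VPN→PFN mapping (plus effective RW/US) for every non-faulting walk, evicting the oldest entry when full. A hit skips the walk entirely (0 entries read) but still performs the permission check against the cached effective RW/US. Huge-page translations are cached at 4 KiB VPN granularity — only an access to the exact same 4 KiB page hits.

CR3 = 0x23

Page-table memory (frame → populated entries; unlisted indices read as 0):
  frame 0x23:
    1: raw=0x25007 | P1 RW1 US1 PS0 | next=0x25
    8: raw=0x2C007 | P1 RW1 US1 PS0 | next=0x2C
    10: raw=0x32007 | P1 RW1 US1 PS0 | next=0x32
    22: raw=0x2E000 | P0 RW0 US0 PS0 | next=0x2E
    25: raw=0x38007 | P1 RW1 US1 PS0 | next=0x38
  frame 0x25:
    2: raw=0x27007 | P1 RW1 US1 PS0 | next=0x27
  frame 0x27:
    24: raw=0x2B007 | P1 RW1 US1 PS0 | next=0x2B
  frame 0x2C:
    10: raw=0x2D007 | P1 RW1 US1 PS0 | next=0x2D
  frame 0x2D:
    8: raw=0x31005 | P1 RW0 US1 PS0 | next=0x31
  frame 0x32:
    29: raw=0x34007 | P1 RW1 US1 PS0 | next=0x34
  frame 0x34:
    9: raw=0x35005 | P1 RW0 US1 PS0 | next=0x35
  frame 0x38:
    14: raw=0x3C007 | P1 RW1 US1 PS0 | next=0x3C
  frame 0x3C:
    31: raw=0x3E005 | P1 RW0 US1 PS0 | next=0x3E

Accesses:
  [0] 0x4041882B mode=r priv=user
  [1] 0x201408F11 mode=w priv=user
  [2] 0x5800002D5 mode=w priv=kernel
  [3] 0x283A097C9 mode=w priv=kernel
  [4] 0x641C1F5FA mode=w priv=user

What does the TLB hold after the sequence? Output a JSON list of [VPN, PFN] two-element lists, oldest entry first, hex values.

Trace:
#0 VA=0x4041882B (r,user):
  L0 @0x23[1] → 0x25007  P=1,RW=1,US=1,PS=0
  L1 @0x25[2] → 0x27007  P=1,RW=1,US=1,PS=0
  L2 @0x27[24] → 0x2B007  P=1,RW=1,US=1,PS=0
  → PA=0x2B82B  (3 entries read)
#1 VA=0x201408F11 (w,user):
  L0 @0x23[8] → 0x2C007  P=1,RW=1,US=1,PS=0
  L1 @0x2C[10] → 0x2D007  P=1,RW=1,US=1,PS=0
  L2 @0x2D[8] → 0x31005  P=1,RW=0,US=1,PS=0
  ✗ PROTECTION_VIOLATION  [3 reads]
#2 VA=0x5800002D5 (w,kernel):
  L0 @0x23[22] → 0x2E000  P=0,RW=0,US=0,PS=0
  ✗ PAGE_NOT_PRESENT  [1 reads]
#3 VA=0x283A097C9 (w,kernel):
  L0 @0x23[10] → 0x32007  P=1,RW=1,US=1,PS=0
  L1 @0x32[29] → 0x34007  P=1,RW=1,US=1,PS=0
  L2 @0x34[9] → 0x35005  P=1,RW=0,US=1,PS=0
  ✗ PROTECTION_VIOLATION  [3 reads]
#4 VA=0x641C1F5FA (w,user):
  L0 @0x23[25] → 0x38007  P=1,RW=1,US=1,PS=0
  L1 @0x38[14] → 0x3C007  P=1,RW=1,US=1,PS=0
  L2 @0x3C[31] → 0x3E005  P=1,RW=0,US=1,PS=0
  ✗ PROTECTION_VIOLATION  [3 reads]

TLB: [["0x40418", "0x2B"]]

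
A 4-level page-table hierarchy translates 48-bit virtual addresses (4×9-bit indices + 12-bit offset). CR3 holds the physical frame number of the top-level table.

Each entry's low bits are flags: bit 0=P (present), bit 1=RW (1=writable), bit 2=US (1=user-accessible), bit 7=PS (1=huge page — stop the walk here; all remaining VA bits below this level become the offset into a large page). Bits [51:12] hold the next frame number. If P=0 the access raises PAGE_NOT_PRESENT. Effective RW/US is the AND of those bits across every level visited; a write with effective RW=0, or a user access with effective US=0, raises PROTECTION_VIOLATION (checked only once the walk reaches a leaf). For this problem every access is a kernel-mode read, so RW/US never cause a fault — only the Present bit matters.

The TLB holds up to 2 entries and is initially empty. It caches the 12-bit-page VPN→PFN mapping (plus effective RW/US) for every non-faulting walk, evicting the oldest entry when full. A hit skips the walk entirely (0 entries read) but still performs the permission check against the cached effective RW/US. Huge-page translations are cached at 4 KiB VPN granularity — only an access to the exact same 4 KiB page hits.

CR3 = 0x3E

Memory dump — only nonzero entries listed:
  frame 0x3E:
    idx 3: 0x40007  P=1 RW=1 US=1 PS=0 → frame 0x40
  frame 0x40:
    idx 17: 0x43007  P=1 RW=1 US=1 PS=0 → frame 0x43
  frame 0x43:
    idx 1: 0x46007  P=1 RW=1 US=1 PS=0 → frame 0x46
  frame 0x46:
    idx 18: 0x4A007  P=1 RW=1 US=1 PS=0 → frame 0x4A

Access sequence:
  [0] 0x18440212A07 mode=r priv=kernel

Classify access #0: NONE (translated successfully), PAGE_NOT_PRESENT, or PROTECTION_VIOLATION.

Trace:
#0 VA=0x18440212A07 (r,kernel):
  L0: frame=0x3E idx=3 entry=0x40007 [P=1 RW=1 US=1 PS=0]
  L1: frame=0x40 idx=17 entry=0x43007 [P=1 RW=1 US=1 PS=0]
  L2: frame=0x43 idx=1 entry=0x46007 [P=1 RW=1 US=1 PS=0]
  L3: frame=0x46 idx=18 entry=0x4A007 [P=1 RW=1 US=1 PS=0]
  ⇒ phys 0x4AA07  [4 reads]

Access #0 fault: NONE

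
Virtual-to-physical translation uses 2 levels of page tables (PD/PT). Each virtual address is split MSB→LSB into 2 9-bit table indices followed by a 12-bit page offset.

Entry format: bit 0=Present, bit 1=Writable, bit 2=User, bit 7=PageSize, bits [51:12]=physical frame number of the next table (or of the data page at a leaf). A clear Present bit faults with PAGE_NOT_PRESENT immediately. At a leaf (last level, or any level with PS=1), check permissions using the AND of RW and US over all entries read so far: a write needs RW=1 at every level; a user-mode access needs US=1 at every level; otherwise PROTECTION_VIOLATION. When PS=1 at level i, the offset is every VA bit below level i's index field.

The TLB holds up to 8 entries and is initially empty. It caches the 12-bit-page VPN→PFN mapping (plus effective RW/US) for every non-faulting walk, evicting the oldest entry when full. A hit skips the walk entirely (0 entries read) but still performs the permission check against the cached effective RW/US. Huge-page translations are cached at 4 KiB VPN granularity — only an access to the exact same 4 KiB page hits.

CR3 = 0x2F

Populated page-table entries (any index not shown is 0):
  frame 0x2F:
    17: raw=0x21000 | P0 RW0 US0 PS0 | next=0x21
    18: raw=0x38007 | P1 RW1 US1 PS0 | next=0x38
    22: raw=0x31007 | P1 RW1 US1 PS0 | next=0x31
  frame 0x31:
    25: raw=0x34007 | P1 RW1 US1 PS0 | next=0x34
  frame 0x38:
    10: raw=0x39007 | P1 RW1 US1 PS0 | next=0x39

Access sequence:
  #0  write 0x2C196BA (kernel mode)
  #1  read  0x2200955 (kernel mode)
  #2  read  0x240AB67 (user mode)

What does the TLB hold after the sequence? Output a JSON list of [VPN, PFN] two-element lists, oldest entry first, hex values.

Per-access translation:
#0 VA=0x2C196BA (w,kernel):
  L0: frame=0x2F idx=22 entry=0x31007 [P=1 RW=1 US=1 PS=0]
  L1: frame=0x31 idx=25 entry=0x34007 [P=1 RW=1 US=1 PS=0]
  ⇒ phys 0x346BA  [2 reads]
#1 VA=0x2200955 (r,kernel):
  L0: frame=0x2F idx=17 entry=0x21000 [P=0 RW=0 US=0 PS=0]
  → PAGE_NOT_PRESENT  (1 entries read)
#2 VA=0x240AB67 (r,user):
  L0: frame=0x2F idx=18 entry=0x38007 [P=1 RW=1 US=1 PS=0]
  L1: frame=0x38 idx=10 entry=0x39007 [P=1 RW=1 US=1 PS=0]
  ⇒ phys 0x39B67  [2 reads]

TLB: [["0x2C19", "0x34"], ["0x240A", "0x39"]]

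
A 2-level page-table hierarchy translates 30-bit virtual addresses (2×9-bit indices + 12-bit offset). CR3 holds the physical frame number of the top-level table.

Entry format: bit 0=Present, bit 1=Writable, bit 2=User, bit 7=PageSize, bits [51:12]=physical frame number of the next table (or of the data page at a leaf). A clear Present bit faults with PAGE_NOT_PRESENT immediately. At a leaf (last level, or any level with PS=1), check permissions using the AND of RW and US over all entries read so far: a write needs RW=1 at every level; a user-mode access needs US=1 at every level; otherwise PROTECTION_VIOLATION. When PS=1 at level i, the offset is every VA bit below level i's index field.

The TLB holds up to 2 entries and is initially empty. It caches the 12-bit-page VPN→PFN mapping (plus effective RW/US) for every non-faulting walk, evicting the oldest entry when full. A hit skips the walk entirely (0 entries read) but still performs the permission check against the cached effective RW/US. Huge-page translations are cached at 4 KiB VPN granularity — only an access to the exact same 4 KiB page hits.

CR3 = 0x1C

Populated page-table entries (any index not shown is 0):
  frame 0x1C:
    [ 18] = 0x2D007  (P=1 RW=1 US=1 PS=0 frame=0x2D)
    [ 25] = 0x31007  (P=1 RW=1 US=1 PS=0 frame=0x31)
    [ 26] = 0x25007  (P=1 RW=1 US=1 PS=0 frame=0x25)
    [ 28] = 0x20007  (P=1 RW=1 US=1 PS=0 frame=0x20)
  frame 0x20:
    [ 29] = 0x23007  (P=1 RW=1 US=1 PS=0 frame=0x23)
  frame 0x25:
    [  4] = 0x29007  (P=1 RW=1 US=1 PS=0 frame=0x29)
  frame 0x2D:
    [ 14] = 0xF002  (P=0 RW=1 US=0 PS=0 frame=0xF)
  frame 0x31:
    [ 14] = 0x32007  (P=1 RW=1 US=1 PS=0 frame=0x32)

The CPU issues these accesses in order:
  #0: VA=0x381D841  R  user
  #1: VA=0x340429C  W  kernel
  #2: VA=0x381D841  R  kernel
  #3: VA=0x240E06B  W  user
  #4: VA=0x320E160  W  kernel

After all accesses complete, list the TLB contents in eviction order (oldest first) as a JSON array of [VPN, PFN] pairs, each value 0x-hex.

Walk each access:
#0 VA=0x381D841 (r,user):
  L0 @0x1C[28] → 0x20007  P=1,RW=1,US=1,PS=0
  L1 @0x20[29] → 0x23007  P=1,RW=1,US=1,PS=0
  ⇒ phys 0x23841  [2 reads]
#1 VA=0x340429C (w,kernel):
  L0 @0x1C[26] → 0x25007  P=1,RW=1,US=1,PS=0
  L1 @0x25[4] → 0x29007  P=1,RW=1,US=1,PS=0
  ⇒ phys 0x2929C  [2 reads]
#2 VA=0x381D841 (r,kernel):
  TLB hit vpn=0x381D → PA=0x23841
#3 VA=0x240E06B (w,user):
  L0 @0x1C[18] → 0x2D007  P=1,RW=1,US=1,PS=0
  L1 @0x2D[14] → 0xF002  P=0,RW=1,US=0,PS=0
  ✗ PAGE_NOT_PRESENT  [2 reads]
#4 VA=0x320E160 (w,kernel):
  L0 @0x1C[25] → 0x31007  P=1,RW=1,US=1,PS=0
  L1 @0x31[14] → 0x32007  P=1,RW=1,US=1,PS=0
  ⇒ phys 0x32160  [2 reads]

TLB: [["0x3404", "0x29"], ["0x320E", "0x32"]]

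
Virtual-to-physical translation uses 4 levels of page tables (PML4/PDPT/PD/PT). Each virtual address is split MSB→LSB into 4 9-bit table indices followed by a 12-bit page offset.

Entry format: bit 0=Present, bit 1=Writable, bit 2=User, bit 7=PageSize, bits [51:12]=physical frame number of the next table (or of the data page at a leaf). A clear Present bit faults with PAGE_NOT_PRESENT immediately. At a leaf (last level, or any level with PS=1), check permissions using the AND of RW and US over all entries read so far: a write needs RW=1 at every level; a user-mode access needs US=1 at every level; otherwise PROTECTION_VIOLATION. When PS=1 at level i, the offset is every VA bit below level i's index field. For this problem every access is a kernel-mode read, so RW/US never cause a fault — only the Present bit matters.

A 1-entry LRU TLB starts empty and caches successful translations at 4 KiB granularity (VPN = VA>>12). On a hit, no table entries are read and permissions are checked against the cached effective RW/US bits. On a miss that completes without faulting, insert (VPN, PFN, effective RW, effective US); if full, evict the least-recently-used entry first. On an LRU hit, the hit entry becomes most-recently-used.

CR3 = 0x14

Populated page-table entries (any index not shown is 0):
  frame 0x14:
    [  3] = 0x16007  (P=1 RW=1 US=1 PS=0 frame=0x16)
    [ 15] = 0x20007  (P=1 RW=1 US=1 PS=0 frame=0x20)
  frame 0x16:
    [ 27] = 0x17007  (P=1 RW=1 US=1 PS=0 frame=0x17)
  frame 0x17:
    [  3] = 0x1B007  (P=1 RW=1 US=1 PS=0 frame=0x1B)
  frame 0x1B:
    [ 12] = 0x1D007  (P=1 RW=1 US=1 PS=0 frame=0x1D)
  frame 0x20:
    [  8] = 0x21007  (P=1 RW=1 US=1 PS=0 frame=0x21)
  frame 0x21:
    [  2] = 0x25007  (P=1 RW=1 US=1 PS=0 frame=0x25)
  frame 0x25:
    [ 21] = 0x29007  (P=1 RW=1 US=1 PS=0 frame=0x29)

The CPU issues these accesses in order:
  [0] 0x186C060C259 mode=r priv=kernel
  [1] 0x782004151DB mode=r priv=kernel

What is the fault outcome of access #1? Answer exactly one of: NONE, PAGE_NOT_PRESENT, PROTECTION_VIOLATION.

Walk each access:
#0 VA=0x186C060C259 (r,kernel):
  L0 @0x14[3] → 0x16007  P=1,RW=1,US=1,PS=0
  L1 @0x16[27] → 0x17007  P=1,RW=1,US=1,PS=0
  L2 @0x17[3] → 0x1B007  P=1,RW=1,US=1,PS=0
  L3 @0x1B[12] → 0x1D007  P=1,RW=1,US=1,PS=0
  → PA=0x1D259  (4 entries read)
#1 VA=0x782004151DB (r,kernel):
  L0 @0x14[15] → 0x20007  P=1,RW=1,US=1,PS=0
  L1 @0x20[8] → 0x21007  P=1,RW=1,US=1,PS=0
  L2 @0x21[2] → 0x25007  P=1,RW=1,US=1,PS=0
  L3 @0x25[21] → 0x29007  P=1,RW=1,US=1,PS=0
  → PA=0x291DB  (4 entries read)

Access #1 fault: NONE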